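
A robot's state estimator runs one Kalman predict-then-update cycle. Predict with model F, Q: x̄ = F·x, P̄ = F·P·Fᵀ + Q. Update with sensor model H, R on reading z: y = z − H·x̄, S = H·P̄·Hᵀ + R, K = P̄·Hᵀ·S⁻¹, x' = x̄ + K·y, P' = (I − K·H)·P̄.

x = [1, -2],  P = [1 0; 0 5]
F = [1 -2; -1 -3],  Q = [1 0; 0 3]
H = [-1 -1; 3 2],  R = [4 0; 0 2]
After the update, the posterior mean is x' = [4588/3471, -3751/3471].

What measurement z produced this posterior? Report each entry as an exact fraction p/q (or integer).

z = [1, 2]

x̄ = F·x = [5, 5]
P̄ = F·P·Fᵀ + Q = [22 29; 29 49]
S = H·P̄·Hᵀ + R = [133 -309; -309 744]
K = P̄·Hᵀ·S⁻¹ = [124/1157 733/3471; -289/1157 503/3471]
x' − x̄ = [-12767/3471, -21106/3471] = K·y
y = (KᵀK)⁻¹·Kᵀ·(x' − x̄) = [11, -23]
z = y + H·x̄ = [11, -23] + [-10, 25] = [1, 2]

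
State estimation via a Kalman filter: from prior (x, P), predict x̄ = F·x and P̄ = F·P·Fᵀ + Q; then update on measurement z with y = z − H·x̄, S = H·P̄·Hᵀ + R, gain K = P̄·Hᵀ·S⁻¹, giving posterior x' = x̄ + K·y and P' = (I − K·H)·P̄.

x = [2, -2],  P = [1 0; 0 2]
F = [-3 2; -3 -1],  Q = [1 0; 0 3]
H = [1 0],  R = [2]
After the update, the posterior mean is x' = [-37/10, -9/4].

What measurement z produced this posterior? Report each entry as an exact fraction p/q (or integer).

x̄ = F·x = [-10, -4]
P̄ = F·P·Fᵀ + Q = [18 5; 5 14]
S = H·P̄·Hᵀ + R = [20]
K = P̄·Hᵀ·S⁻¹ = [9/10; 1/4]
x' − x̄ = [63/10, 7/4] = K·y
y = (KᵀK)⁻¹·Kᵀ·(x' − x̄) = [7]
z = y + H·x̄ = [7] + [-10] = [-3]

z = [-3]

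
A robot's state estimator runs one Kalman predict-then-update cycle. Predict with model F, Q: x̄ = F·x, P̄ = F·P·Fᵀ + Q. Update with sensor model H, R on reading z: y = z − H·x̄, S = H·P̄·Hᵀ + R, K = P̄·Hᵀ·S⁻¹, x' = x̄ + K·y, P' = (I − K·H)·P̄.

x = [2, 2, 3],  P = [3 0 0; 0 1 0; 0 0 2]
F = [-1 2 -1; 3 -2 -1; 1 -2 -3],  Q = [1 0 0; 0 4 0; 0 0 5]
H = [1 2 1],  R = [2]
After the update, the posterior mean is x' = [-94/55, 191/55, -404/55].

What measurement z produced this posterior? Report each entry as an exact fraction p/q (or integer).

x̄ = F·x = [-1, -1, -11]
P̄ = F·P·Fᵀ + Q = [10 -11 -1; -11 37 19; -1 19 30]
S = H·P̄·Hᵀ + R = [220]
K = P̄·Hᵀ·S⁻¹ = [-13/220; 41/110; 67/220]
x' − x̄ = [-39/55, 246/55, 201/55] = K·y
y = (KᵀK)⁻¹·Kᵀ·(x' − x̄) = [12]
z = y + H·x̄ = [12] + [-14] = [-2]

z = [-2]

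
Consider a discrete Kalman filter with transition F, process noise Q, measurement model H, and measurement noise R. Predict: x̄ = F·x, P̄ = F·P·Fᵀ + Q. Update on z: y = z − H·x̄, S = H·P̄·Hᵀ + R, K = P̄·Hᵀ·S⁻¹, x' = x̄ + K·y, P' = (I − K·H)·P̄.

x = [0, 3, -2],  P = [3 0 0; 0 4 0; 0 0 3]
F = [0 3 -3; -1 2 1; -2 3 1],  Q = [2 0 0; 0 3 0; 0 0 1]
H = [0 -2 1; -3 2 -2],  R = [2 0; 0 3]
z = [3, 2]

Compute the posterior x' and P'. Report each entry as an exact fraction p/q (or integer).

x' = [-5616/17063, -52207/17063, -59115/17063]
P' = [50911/17063 -65811/17063 -134964/17063; -65811/17063 126671/17063 227324/17063; -134964/17063 227324/17063 433634/17063]

x̄ = F·x = [15, 4, 7]
P̄ = F·P·Fᵀ + Q = [65 15 27; 15 25 33; 27 33 52]
y = z − H·x̄ = [4, 53]
S = H·P̄·Hᵀ + R = [22 3; 3 776]
K = P̄·Hᵀ·S⁻¹ = [-1671/17063 -4809/17063; -13009/17063 -1291/17063; -10507/17063 -2576/17063]
x' = x̄ + K·y = [-5616/17063, -52207/17063, -59115/17063]
P' = (I − K·H)·P̄ = [50911/17063 -65811/17063 -134964/17063; -65811/17063 126671/17063 227324/17063; -134964/17063 227324/17063 433634/17063]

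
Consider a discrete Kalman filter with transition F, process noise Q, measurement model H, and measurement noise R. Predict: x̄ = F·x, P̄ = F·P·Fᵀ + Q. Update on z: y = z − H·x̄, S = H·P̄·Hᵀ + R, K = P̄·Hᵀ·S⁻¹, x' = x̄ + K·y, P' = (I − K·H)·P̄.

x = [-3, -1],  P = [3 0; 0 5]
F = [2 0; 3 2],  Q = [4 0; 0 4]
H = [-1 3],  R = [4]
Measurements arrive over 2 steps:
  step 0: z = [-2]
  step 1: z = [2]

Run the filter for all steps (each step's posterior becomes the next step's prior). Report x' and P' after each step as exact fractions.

step 0: x' = [-1276/371, -706/371], P' = [4492/371 1548/371; 1548/371 696/371]
step 1: x' = [7639/9788, 2152/2447], P' = [41073/4894 7512/2447; 7512/2447 19048/12235]

step 0: x̄ = F·x = [-6, -11]
step 0: P̄ = F·P·Fᵀ + Q = [16 18; 18 51]
step 0: y = z − H·x̄ = [25]
step 0: S = H·P̄·Hᵀ + R = [371]
step 0: K = P̄·Hᵀ·S⁻¹ = [38/371; 135/371]
step 0: x' = x̄ + K·y = [-1276/371, -706/371]
step 0: P' = (I − K·H)·P̄ = [4492/371 1548/371; 1548/371 696/371]
step 1: x̄ = F·x = [-2552/371, -5240/371]
step 1: P̄ = F·P·Fᵀ + Q = [19452/371 33144/371; 33144/371 63272/371]
step 1: y = z − H·x̄ = [13910/371]
step 1: S = H·P̄·Hᵀ + R = [391520/371]
step 1: K = P̄·Hᵀ·S⁻¹ = [3999/19576; 4896/12235]
step 1: x' = x̄ + K·y = [7639/9788, 2152/2447]
step 1: P' = (I − K·H)·P̄ = [41073/4894 7512/2447; 7512/2447 19048/12235]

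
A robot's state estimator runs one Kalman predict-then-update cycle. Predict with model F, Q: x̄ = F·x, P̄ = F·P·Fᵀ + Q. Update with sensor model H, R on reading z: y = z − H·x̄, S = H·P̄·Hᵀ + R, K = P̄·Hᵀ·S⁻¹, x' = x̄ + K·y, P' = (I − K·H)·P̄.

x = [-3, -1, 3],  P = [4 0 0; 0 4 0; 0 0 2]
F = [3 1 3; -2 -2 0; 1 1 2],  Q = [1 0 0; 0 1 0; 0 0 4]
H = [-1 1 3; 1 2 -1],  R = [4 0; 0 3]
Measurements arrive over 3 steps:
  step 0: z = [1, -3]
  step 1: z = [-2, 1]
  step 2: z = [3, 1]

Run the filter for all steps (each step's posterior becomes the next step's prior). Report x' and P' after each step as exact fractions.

step 0: x̄ = F·x = [-1, 8, 2]
step 0: P̄ = F·P·Fᵀ + Q = [59 -32 28; -32 33 -16; 28 -16 20]
step 0: y = z − H·x̄ = [-14, -16]
step 0: S = H·P̄·Hᵀ + R = [76 11; 11 94]
step 0: K = P̄·Hᵀ·S⁻¹ = [-295/7023 -2431/7023; 1048/7023 3613/7023; 1768/7023 -2000/7023]
step 0: x' = x̄ + K·y = [12001/2341, -5432/2341, 7098/2341]
step 0: P' = (I − K·H)·P̄ = [332069/7023 -98171/7023 143020/7023; -98171/7023 33293/7023 -42424/7023; 143020/7023 -42424/7023 64172/7023]
step 1: x̄ = F·x = [51865/2341, -13138/2341, 20765/2341]
step 1: P̄ = F·P·Fᵀ + Q = [5337275/7023 -625736/2341 2096908/7023; -625736/2341 227701/2341 -246808/2341; 2096908/7023 -246808/2341 856184/7023]
step 1: y = z − H·x̄ = [-1974/2341, -2483/2341]
step 1: S = H·P̄·Hᵀ + R = [484550/7023 23099/7023; 23099/7023 205988/7023]
step 1: K = P̄·Hᵀ·S⁻¹ = [-25403567/14136113 -32428383/14136113; 9189598/14136113 14713793/14136113; -7093668/14136113 -15683260/14136113]
step 1: x' = x̄ + K·y = [369002912/14136113, -102688965/14136113, 148005477/14136113]
step 1: P' = (I − K·H)·P̄ = [5028018085/14136113 -1492786555/14136113 2139730124/14136113; -1492786555/14136113 450679377/14136113 -635569180/14136113; 2139730124/14136113 -635569180/14136113 915641544/14136113]
step 2: x̄ = F·x = [1448336202/14136113, -532627894/14136113, 562324901/14136113]
step 2: P̄ = F·P·Fᵀ + Q = [79702759973/14136113 -28152140488/14136113 31137161892/14136113; -28152140488/14136113 9986633521/14136113 -11002892480/14136113; 31137161892/14136113 -11002892480/14136113 12228878756/14136113]
step 2: y = z − H·x̄ = [336397732/14136113, 193380600/14136113]
step 2: S = H·P̄·Hᵀ + R = [3269801494/14136113 1270196457/14136113; 1270196457/14136113 1049265336/14136113]
step 2: K = P̄·Hᵀ·S⁻¹ = [-25114526991/8571381793 -32814218943/8571381793; 42344821114/42856908965 64085301017/42856908965; -42153189184/42856908965 -75487600152/42856908965]
step 2: x' = x̄ + K·y = [-168353260602/8571381793, 269576975026/42856908965, -330965630871/42856908965]
step 2: P' = (I − K·H)·P̄ = [4703161355413/8571381793 -1400301255611/8571381793 2001001501020/8571381793; -1400301255611/8571381793 2107022792817/42856908965 -2979716595472/42856908965; 2001001501020/8571381793 -2979716595472/42856908965 4272037114612/42856908965]

step 0: x' = [12001/2341, -5432/2341, 7098/2341], P' = [332069/7023 -98171/7023 143020/7023; -98171/7023 33293/7023 -42424/7023; 143020/7023 -42424/7023 64172/7023]
step 1: x' = [369002912/14136113, -102688965/14136113, 148005477/14136113], P' = [5028018085/14136113 -1492786555/14136113 2139730124/14136113; -1492786555/14136113 450679377/14136113 -635569180/14136113; 2139730124/14136113 -635569180/14136113 915641544/14136113]
step 2: x' = [-168353260602/8571381793, 269576975026/42856908965, -330965630871/42856908965], P' = [4703161355413/8571381793 -1400301255611/8571381793 2001001501020/8571381793; -1400301255611/8571381793 2107022792817/42856908965 -2979716595472/42856908965; 2001001501020/8571381793 -2979716595472/42856908965 4272037114612/42856908965]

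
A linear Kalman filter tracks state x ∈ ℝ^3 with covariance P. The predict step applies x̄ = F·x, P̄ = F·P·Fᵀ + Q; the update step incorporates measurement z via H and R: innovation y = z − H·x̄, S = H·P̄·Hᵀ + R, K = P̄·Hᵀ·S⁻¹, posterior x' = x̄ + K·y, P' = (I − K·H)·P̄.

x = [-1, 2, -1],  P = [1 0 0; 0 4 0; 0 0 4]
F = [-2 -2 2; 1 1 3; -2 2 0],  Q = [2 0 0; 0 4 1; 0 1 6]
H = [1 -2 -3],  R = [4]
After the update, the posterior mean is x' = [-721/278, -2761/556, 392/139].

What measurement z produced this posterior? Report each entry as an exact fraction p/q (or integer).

z = [-1]

x̄ = F·x = [-4, -2, 6]
P̄ = F·P·Fᵀ + Q = [38 14 -12; 14 45 7; -12 7 26]
S = H·P̄·Hᵀ + R = [556]
K = P̄·Hᵀ·S⁻¹ = [23/278; -97/556; -26/139]
x' − x̄ = [391/278, -1649/556, -442/139] = K·y
y = (KᵀK)⁻¹·Kᵀ·(x' − x̄) = [17]
z = y + H·x̄ = [17] + [-18] = [-1]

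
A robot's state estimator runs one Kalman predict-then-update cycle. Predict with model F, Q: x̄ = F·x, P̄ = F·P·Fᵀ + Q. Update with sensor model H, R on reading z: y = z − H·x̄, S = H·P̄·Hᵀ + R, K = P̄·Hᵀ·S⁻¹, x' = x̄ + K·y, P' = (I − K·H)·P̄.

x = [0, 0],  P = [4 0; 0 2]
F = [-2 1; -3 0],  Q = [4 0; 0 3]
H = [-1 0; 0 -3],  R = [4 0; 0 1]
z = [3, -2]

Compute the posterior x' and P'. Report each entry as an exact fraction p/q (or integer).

x̄ = F·x = [0, 0]
P̄ = F·P·Fᵀ + Q = [22 24; 24 39]
y = z − H·x̄ = [3, -2]
S = H·P̄·Hᵀ + R = [26 72; 72 352]
K = P̄·Hᵀ·S⁻¹ = [-20/31 -9/124; -3/496 -657/1984]
x' = x̄ + K·y = [-111/62, 639/992]
P' = (I − K·H)·P̄ = [80/31 3/124; 3/124 219/1984]

x' = [-111/62, 639/992]
P' = [80/31 3/124; 3/124 219/1984]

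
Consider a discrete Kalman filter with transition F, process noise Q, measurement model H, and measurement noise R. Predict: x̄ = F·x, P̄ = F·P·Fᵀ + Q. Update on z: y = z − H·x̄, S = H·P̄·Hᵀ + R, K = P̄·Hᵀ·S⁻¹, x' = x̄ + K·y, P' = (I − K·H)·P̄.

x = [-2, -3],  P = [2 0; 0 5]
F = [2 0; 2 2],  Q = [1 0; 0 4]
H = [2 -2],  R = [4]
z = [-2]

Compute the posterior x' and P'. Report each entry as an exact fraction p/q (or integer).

x̄ = F·x = [-4, -10]
P̄ = F·P·Fᵀ + Q = [9 8; 8 32]
y = z − H·x̄ = [-14]
S = H·P̄·Hᵀ + R = [104]
K = P̄·Hᵀ·S⁻¹ = [1/52; -6/13]
x' = x̄ + K·y = [-111/26, -46/13]
P' = (I − K·H)·P̄ = [233/26 116/13; 116/13 128/13]

x' = [-111/26, -46/13]
P' = [233/26 116/13; 116/13 128/13]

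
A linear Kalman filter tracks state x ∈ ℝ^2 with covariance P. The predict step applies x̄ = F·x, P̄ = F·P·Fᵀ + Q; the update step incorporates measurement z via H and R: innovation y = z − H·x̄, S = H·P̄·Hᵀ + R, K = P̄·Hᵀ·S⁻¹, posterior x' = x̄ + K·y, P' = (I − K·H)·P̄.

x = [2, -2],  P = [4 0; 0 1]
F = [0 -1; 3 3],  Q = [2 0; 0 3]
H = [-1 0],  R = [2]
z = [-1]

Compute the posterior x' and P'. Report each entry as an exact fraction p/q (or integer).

x' = [7/5, 3/5]
P' = [6/5 -6/5; -6/5 231/5]

x̄ = F·x = [2, 0]
P̄ = F·P·Fᵀ + Q = [3 -3; -3 48]
y = z − H·x̄ = [1]
S = H·P̄·Hᵀ + R = [5]
K = P̄·Hᵀ·S⁻¹ = [-3/5; 3/5]
x' = x̄ + K·y = [7/5, 3/5]
P' = (I − K·H)·P̄ = [6/5 -6/5; -6/5 231/5]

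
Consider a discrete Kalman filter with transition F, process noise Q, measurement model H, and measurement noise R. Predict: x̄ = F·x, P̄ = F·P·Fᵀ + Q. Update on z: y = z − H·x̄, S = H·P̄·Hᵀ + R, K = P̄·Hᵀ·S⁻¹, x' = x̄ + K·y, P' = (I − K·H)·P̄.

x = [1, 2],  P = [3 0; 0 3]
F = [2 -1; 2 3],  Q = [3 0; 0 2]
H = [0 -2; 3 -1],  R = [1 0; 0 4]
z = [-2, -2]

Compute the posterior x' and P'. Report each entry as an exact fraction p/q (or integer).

x̄ = F·x = [0, 8]
P̄ = F·P·Fᵀ + Q = [18 3; 3 41]
y = z − H·x̄ = [14, 6]
S = H·P̄·Hᵀ + R = [165 64; 64 189]
K = P̄·Hᵀ·S⁻¹ = [-4398/27089 8799/27089; -13450/27089 -32/27089]
x' = x̄ + K·y = [-8778/27089, 28220/27089]
P' = (I − K·H)·P̄ = [12465/27089 2199/27089; 2199/27089 6725/27089]

x' = [-8778/27089, 28220/27089]
P' = [12465/27089 2199/27089; 2199/27089 6725/27089]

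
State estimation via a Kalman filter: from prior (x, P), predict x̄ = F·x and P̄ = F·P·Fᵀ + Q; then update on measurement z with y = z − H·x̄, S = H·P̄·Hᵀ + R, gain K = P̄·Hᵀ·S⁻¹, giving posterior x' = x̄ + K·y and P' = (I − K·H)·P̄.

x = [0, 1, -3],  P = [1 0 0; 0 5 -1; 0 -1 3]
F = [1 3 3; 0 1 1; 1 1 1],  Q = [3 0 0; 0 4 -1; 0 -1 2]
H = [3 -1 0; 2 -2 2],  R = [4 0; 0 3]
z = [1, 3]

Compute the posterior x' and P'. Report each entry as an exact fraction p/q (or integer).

x' = [253/2957, -2375/2957, 1491/2957]
P' = [3114/2957 4522/2957 1159/2957; 4522/2957 9818/2957 4057/2957; 1159/2957 4057/2957 3885/2957]

x̄ = F·x = [-6, -2, -2]
P̄ = F·P·Fᵀ + Q = [58 18 19; 18 10 5; 19 5 9]
y = z − H·x̄ = [17, 15]
S = H·P̄·Hᵀ + R = [428 328; 328 279]
K = P̄·Hᵀ·S⁻¹ = [1205/2957 -166/2957; 937/2957 -826/2957; -145/2957 658/2957]
x' = x̄ + K·y = [253/2957, -2375/2957, 1491/2957]
P' = (I − K·H)·P̄ = [3114/2957 4522/2957 1159/2957; 4522/2957 9818/2957 4057/2957; 1159/2957 4057/2957 3885/2957]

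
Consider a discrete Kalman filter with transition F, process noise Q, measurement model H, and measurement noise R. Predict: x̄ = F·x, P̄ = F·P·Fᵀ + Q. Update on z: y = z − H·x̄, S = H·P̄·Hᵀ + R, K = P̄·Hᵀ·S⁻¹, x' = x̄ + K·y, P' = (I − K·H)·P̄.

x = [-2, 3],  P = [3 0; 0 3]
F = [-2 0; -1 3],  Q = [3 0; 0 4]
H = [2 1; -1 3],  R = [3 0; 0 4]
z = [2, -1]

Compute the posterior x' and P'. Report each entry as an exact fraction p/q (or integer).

x̄ = F·x = [4, 11]
P̄ = F·P·Fᵀ + Q = [15 6; 6 34]
y = z − H·x̄ = [-17, -30]
S = H·P̄·Hᵀ + R = [121 102; 102 289]
K = P̄·Hᵀ·S⁻¹ = [594/1445 -3309/24565; 206/1445 6924/24565]
x' = x̄ + K·y = [25864/24565, 2961/24565]
P' = (I − K·H)·P̄ = [14874/24565 546/24565; 546/24565 9414/24565]

x' = [25864/24565, 2961/24565]
P' = [14874/24565 546/24565; 546/24565 9414/24565]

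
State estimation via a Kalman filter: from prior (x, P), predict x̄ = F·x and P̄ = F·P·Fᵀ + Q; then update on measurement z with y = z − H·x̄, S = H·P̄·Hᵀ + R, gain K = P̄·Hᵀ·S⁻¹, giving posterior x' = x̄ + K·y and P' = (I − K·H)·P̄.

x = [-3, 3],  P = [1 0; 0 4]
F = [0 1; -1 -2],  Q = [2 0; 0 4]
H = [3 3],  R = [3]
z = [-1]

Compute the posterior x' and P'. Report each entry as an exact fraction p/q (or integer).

x̄ = F·x = [3, -3]
P̄ = F·P·Fᵀ + Q = [6 -8; -8 21]
y = z − H·x̄ = [-1]
S = H·P̄·Hᵀ + R = [102]
K = P̄·Hᵀ·S⁻¹ = [-1/17; 13/34]
x' = x̄ + K·y = [52/17, -115/34]
P' = (I − K·H)·P̄ = [96/17 -97/17; -97/17 207/34]

x' = [52/17, -115/34]
P' = [96/17 -97/17; -97/17 207/34]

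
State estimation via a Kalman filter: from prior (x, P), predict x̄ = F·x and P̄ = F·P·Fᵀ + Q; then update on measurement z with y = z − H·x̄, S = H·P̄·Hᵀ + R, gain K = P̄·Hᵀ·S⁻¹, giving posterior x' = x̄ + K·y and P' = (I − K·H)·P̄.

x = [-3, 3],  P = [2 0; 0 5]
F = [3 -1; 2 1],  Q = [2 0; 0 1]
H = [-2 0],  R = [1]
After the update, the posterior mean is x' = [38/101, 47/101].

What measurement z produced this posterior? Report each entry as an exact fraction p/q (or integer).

x̄ = F·x = [-12, -3]
P̄ = F·P·Fᵀ + Q = [25 7; 7 14]
S = H·P̄·Hᵀ + R = [101]
K = P̄·Hᵀ·S⁻¹ = [-50/101; -14/101]
x' − x̄ = [1250/101, 350/101] = K·y
y = (KᵀK)⁻¹·Kᵀ·(x' − x̄) = [-25]
z = y + H·x̄ = [-25] + [24] = [-1]

z = [-1]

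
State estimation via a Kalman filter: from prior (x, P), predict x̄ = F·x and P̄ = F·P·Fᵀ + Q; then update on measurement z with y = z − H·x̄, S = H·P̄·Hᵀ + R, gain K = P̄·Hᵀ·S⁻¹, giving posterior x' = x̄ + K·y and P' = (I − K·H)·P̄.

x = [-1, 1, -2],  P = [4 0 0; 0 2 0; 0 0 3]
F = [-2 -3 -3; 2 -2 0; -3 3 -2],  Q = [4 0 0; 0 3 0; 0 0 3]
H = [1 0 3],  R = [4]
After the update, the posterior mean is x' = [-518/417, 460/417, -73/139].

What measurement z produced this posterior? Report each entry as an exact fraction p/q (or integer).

z = [-3]

x̄ = F·x = [5, -4, 10]
P̄ = F·P·Fᵀ + Q = [65 -4 24; -4 27 -36; 24 -36 69]
S = H·P̄·Hᵀ + R = [834]
K = P̄·Hᵀ·S⁻¹ = [137/834; -56/417; 77/278]
x' − x̄ = [-2603/417, 2128/417, -1463/139] = K·y
y = (KᵀK)⁻¹·Kᵀ·(x' − x̄) = [-38]
z = y + H·x̄ = [-38] + [35] = [-3]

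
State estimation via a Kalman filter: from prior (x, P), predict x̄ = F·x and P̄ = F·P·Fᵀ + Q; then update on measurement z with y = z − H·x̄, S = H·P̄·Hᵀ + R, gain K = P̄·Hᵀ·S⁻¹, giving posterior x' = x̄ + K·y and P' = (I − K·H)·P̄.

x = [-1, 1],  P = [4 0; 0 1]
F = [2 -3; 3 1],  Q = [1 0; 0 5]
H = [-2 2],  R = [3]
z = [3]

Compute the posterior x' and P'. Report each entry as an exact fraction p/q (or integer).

x' = [-505/107, -340/107]
P' = [2682/107 2667/107; 2667/107 2730/107]

x̄ = F·x = [-5, -2]
P̄ = F·P·Fᵀ + Q = [26 21; 21 42]
y = z − H·x̄ = [-3]
S = H·P̄·Hᵀ + R = [107]
K = P̄·Hᵀ·S⁻¹ = [-10/107; 42/107]
x' = x̄ + K·y = [-505/107, -340/107]
P' = (I − K·H)·P̄ = [2682/107 2667/107; 2667/107 2730/107]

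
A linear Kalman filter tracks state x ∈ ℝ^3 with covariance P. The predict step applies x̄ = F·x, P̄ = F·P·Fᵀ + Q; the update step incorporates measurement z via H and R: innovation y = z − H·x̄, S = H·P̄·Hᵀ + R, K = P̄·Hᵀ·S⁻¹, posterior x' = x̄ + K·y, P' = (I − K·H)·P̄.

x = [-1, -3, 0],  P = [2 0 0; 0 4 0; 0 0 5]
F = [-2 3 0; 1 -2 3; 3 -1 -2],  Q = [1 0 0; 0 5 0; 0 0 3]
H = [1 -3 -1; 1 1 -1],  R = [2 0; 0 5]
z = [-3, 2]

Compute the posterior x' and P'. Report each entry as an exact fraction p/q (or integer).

x' = [-329101/152324, 46787/38081, -426131/152324]
P' = [565021/152324 8774/38081 399067/152324; 8774/38081 16340/38081 -21226/38081; 399067/152324 -21226/38081 668773/152324]

x̄ = F·x = [-7, 5, 0]
P̄ = F·P·Fᵀ + Q = [45 -28 -24; -28 68 -16; -24 -16 45]
y = z − H·x̄ = [19, 4]
S = H·P̄·Hᵀ + R = [824 -42; -42 187]
K = P̄·Hᵀ·S⁻¹ = [30333/152324 20105/76162; -9510/38081 9268/38081; -7497/152324 -35461/76162]
x' = x̄ + K·y = [-329101/152324, 46787/38081, -426131/152324]
P' = (I − K·H)·P̄ = [565021/152324 8774/38081 399067/152324; 8774/38081 16340/38081 -21226/38081; 399067/152324 -21226/38081 668773/152324]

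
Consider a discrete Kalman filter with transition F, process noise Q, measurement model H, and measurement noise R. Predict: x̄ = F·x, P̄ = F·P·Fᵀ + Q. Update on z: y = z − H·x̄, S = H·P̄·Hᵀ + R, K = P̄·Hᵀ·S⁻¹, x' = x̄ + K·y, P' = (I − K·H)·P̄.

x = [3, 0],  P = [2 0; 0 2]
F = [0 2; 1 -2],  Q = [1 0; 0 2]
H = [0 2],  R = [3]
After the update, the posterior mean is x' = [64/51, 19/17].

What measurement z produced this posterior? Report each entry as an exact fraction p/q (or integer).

z = [2]

x̄ = F·x = [0, 3]
P̄ = F·P·Fᵀ + Q = [9 -8; -8 12]
S = H·P̄·Hᵀ + R = [51]
K = P̄·Hᵀ·S⁻¹ = [-16/51; 8/17]
x' − x̄ = [64/51, -32/17] = K·y
y = (KᵀK)⁻¹·Kᵀ·(x' − x̄) = [-4]
z = y + H·x̄ = [-4] + [6] = [2]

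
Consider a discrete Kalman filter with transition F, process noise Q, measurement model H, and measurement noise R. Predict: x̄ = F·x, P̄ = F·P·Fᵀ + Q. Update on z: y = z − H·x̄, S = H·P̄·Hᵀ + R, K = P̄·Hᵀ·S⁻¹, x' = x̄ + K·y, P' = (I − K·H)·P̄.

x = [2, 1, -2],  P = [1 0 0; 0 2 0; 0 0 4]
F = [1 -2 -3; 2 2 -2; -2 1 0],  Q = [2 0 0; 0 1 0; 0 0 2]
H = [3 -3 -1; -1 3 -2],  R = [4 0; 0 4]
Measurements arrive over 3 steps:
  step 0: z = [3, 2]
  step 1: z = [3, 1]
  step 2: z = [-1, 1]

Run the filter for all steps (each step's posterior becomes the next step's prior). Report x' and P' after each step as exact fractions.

step 0: x' = [5517/4181, 71/113, -4217/4181], P' = [167119/16724 3441/452 48515/8362; 3441/452 2731/452 1029/226; 48515/8362 1029/226 17391/4181]
step 1: x' = [1387351269/418915963, 830101068/418915963, 238181506/418915963], P' = [7189226516/2094579815 5125745816/2094579815 3399778176/2094579815; 5125745816/2094579815 4137032776/2094579815 2617337116/2094579815; 3399778176/2094579815 2617337116/2094579815 3016785976/2094579815]
step 2: x' = [140059574547/162531458831, 161018471426/162531458831, 4898704638/23218779833], P' = [1589521531186/487594376493 377918210274/162531458831 107293307516/69656339499; 377918210274/162531458831 26092339790306/13815174000635 138309859944/116093899165; 107293307516/69656339499 138309859944/116093899165 487966997312/348281697495]

step 0: x̄ = F·x = [6, 10, -3]
step 0: P̄ = F·P·Fᵀ + Q = [47 18 -6; 18 29 0; -6 0 8]
step 0: y = z − H·x̄ = [12, -28]
step 0: S = H·P̄·Hᵀ + R = [408 -140; -140 212]
step 0: K = P̄·Hᵀ·S⁻¹ = [2797/8362 5193/16724; 9/226 159/452; -432/4181 -965/8362]
step 0: x' = x̄ + K·y = [5517/4181, 71/113, -4217/4181]
step 0: P' = (I − K·H)·P̄ = [167119/16724 3441/452 48515/8362; 3441/452 2731/452 1029/226; 48515/8362 1029/226 17391/4181]
step 1: x̄ = F·x = [12914/4181, 24722/4181, -8407/4181]
step 1: P̄ = F·P·Fᵀ + Q = [1053135/16724 -208933/4181 453995/16724; -208933/4181 250193/4181 -121297/4181; 453995/16724 -121297/4181 293703/16724]
step 1: y = z − H·x̄ = [39560/4181, -73885/4181]
step 1: S = H·P̄·Hᵀ + R = [7063460/4181 -12666635/8362; -12666635/8362 23954419/16724]
step 1: K = P̄·Hᵀ·S⁻¹ = [697665981/2094579815 69422729/418915963; 87200501/2094579815 102533914/418915963; -167365699/2094579815 -79066939/418915963]
step 1: x' = x̄ + K·y = [1387351269/418915963, 830101068/418915963, 238181506/418915963]
step 1: P' = (I − K·H)·P̄ = [7189226516/2094579815 5125745816/2094579815 3399778176/2094579815; 5125745816/2094579815 4137032776/2094579815 2617337116/2094579815; 3399778176/2094579815 2617337116/2094579815 3016785976/2094579815]
step 2: x̄ = F·x = [-987395385/418915963, 3958541662/418915963, -1944601470/418915963]
step 2: P̄ = F·P·Fᵀ + Q = [45583984106/2094579815 -26753353488/2094579815 15522868204/2094579815; -26753353488/2094579815 52335805079/2094579815 -22369893672/2094579815; 15522868204/2094579815 -22369893672/2094579815 16580115206/2094579815]
step 2: y = z − H·x̄ = [12474293708/418915963, -16333307348/418915963]
step 2: S = H·P̄·Hᵀ + R = [1160440328659/2094579815 -1040378231509/2094579815; -1040378231509/2094579815 1082355327709/2094579815]
step 2: K = P̄·Hᵀ·S⁻¹ = [154061887120/487594376493 77409014014/487594376493; 408312728904/13815174000635 3309056207739/13815174000635; -30839031017/348281697495 -66902948177/348281697495]
step 2: x' = x̄ + K·y = [140059574547/162531458831, 161018471426/162531458831, 4898704638/23218779833]
step 2: P' = (I − K·H)·P̄ = [1589521531186/487594376493 377918210274/162531458831 107293307516/69656339499; 377918210274/162531458831 26092339790306/13815174000635 138309859944/116093899165; 107293307516/69656339499 138309859944/116093899165 487966997312/348281697495]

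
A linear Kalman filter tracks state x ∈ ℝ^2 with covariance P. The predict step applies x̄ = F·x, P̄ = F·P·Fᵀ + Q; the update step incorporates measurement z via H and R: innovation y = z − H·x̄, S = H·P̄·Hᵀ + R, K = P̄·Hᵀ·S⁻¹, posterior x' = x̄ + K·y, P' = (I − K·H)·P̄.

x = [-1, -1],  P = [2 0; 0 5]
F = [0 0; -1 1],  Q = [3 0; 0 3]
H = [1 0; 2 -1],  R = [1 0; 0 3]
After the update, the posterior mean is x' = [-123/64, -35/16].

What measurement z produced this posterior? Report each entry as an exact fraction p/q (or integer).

x̄ = F·x = [0, 0]
P̄ = F·P·Fᵀ + Q = [3 0; 0 10]
S = H·P̄·Hᵀ + R = [4 6; 6 25]
K = P̄·Hᵀ·S⁻¹ = [39/64 3/32; 15/16 -5/8]
x' − x̄ = [-123/64, -35/16] = K·y
y = (KᵀK)⁻¹·Kᵀ·(x' − x̄) = [-3, -1]
z = y + H·x̄ = [-3, -1] + [0, 0] = [-3, -1]

z = [-3, -1]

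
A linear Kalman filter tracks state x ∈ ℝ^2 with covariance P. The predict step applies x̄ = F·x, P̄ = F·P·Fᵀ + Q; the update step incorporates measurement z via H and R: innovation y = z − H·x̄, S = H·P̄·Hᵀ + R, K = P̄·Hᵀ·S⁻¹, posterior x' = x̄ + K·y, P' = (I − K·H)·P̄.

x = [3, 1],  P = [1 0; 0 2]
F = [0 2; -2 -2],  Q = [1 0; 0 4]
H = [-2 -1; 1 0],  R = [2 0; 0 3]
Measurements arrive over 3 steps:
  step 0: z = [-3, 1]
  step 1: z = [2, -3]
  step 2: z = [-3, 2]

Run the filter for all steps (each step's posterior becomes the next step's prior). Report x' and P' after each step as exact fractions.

step 0: x' = [110/41, -144/41], P' = [147/82 -132/41; -132/41 304/41]
step 1: x' = [-8886/4711, 4855/4711], P' = [7437/4711 -12135/4711; -12135/4711 26834/4711]
step 2: x' = [1056971/866878, 417064/433439], P' = [1334901/866878 -1086954/433439; -1086954/433439 2418712/433439]

step 0: x̄ = F·x = [2, -8]
step 0: P̄ = F·P·Fᵀ + Q = [9 -8; -8 16]
step 0: y = z − H·x̄ = [-7, -1]
step 0: S = H·P̄·Hᵀ + R = [22 -10; -10 12]
step 0: K = P̄·Hᵀ·S⁻¹ = [-15/82 49/82; -20/41 -44/41]
step 0: x' = x̄ + K·y = [110/41, -144/41]
step 0: P' = (I − K·H)·P̄ = [147/82 -132/41; -132/41 304/41]
step 1: x̄ = F·x = [-288/41, 68/41]
step 1: P̄ = F·P·Fᵀ + Q = [1257/41 -688/41; -688/41 618/41]
step 1: y = z − H·x̄ = [-426/41, 165/41]
step 1: S = H·P̄·Hᵀ + R = [2976/41 -1826/41; -1826/41 1380/41]
step 1: K = P̄·Hᵀ·S⁻¹ = [-2739/9422 2479/4711; -1282/4711 -4045/4711]
step 1: x' = x̄ + K·y = [-8886/4711, 4855/4711]
step 1: P' = (I − K·H)·P̄ = [7437/4711 -12135/4711; -12135/4711 26834/4711]
step 2: x̄ = F·x = [9710/4711, 8062/4711]
step 2: P̄ = F·P·Fᵀ + Q = [112047/4711 -58796/4711; -58796/4711 58848/4711]
step 2: y = z − H·x̄ = [1907/673, -288/4711]
step 2: S = H·P̄·Hᵀ + R = [40182/673 -23614/673; -23614/673 126180/4711]
step 2: K = P̄·Hᵀ·S⁻¹ = [-247947/866878 444967/866878; -122402/433439 -362318/433439]
step 2: x' = x̄ + K·y = [1056971/866878, 417064/433439]
step 2: P' = (I − K·H)·P̄ = [1334901/866878 -1086954/433439; -1086954/433439 2418712/433439]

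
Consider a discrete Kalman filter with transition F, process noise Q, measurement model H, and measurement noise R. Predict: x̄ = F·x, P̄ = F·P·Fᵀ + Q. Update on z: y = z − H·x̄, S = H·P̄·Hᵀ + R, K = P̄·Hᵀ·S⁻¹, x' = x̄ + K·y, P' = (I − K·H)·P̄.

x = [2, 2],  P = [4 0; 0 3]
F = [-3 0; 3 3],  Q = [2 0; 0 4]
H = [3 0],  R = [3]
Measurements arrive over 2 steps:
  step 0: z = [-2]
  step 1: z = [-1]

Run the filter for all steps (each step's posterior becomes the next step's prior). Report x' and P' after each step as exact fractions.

step 0: x̄ = F·x = [-6, 12]
step 0: P̄ = F·P·Fᵀ + Q = [38 -36; -36 67]
step 0: y = z − H·x̄ = [16]
step 0: S = H·P̄·Hᵀ + R = [345]
step 0: K = P̄·Hᵀ·S⁻¹ = [38/115; -36/115]
step 0: x' = x̄ + K·y = [-82/115, 804/115]
step 0: P' = (I − K·H)·P̄ = [38/115 -36/115; -36/115 3817/115]
step 1: x̄ = F·x = [246/115, 2166/115]
step 1: P̄ = F·P·Fᵀ + Q = [572/115 -18/115; -18/115 34507/115]
step 1: y = z − H·x̄ = [-853/115]
step 1: S = H·P̄·Hᵀ + R = [5493/115]
step 1: K = P̄·Hᵀ·S⁻¹ = [572/1831; -18/1831]
step 1: x' = x̄ + K·y = [-326/1831, 34620/1831]
step 1: P' = (I − K·H)·P̄ = [572/1831 -18/1831; -18/1831 549403/1831]

step 0: x' = [-82/115, 804/115], P' = [38/115 -36/115; -36/115 3817/115]
step 1: x' = [-326/1831, 34620/1831], P' = [572/1831 -18/1831; -18/1831 549403/1831]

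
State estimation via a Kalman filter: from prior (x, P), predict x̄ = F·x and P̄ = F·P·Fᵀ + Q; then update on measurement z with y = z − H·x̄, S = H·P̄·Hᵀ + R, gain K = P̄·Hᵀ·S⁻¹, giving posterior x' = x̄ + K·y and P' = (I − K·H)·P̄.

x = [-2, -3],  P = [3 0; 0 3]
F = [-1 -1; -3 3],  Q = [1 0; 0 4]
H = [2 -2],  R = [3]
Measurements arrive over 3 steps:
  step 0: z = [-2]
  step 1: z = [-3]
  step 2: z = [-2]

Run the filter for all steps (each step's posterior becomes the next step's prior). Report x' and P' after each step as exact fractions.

step 0: x̄ = F·x = [5, -3]
step 0: P̄ = F·P·Fᵀ + Q = [7 0; 0 58]
step 0: y = z − H·x̄ = [-18]
step 0: S = H·P̄·Hᵀ + R = [263]
step 0: K = P̄·Hᵀ·S⁻¹ = [14/263; -116/263]
step 0: x' = x̄ + K·y = [1063/263, 1299/263]
step 0: P' = (I − K·H)·P̄ = [1645/263 1624/263; 1624/263 1798/263]
step 1: x̄ = F·x = [-2362/263, 708/263]
step 1: P̄ = F·P·Fᵀ + Q = [6954/263 -459/263; -459/263 2807/263]
step 1: y = z − H·x̄ = [5351/263]
step 1: S = H·P̄·Hᵀ + R = [43505/263]
step 1: K = P̄·Hᵀ·S⁻¹ = [2118/6215; -6532/43505]
step 1: x' = x̄ + K·y = [-12724/6215, -15784/43505]
step 1: P' = (I − K·H)·P̄ = [44934/6215 41757/6215; 41757/6215 302097/43505]
step 2: x̄ = F·x = [9532/3955, 219852/43505]
step 2: P̄ = F·P·Fᵀ + Q = [113158/3955 3393/3955; 3393/3955 462353/43505]
step 2: y = z − H·x̄ = [28598/8701]
step 2: S = H·P̄·Hᵀ + R = [1332059/8701]
step 2: K = P̄·Hᵀ·S⁻¹ = [482966/1332059; -170012/1332059]
step 2: x' = x̄ + K·y = [23989008/6660295, 30863788/6660295]
step 2: P' = (I − K·H)·P̄ = [56520362/6660295 52898117/6660295; 52898117/6660295 54173207/6660295]

step 0: x' = [1063/263, 1299/263], P' = [1645/263 1624/263; 1624/263 1798/263]
step 1: x' = [-12724/6215, -15784/43505], P' = [44934/6215 41757/6215; 41757/6215 302097/43505]
step 2: x' = [23989008/6660295, 30863788/6660295], P' = [56520362/6660295 52898117/6660295; 52898117/6660295 54173207/6660295]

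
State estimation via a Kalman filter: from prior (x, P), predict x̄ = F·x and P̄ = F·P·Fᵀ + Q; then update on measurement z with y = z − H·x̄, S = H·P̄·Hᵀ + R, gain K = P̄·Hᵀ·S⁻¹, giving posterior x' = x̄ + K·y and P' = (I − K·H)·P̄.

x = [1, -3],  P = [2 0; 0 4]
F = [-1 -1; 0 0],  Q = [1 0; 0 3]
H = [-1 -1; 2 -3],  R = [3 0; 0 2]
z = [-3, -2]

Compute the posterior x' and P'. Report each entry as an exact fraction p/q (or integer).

x̄ = F·x = [2, 0]
P̄ = F·P·Fᵀ + Q = [7 0; 0 3]
y = z − H·x̄ = [-1, -6]
S = H·P̄·Hᵀ + R = [13 -5; -5 57]
K = P̄·Hᵀ·S⁻¹ = [-329/716 147/716; -54/179 -33/179]
x' = x̄ + K·y = [879/716, 252/179]
P' = (I − K·H)·P̄ = [651/716 84/179; 84/179 78/179]

x' = [879/716, 252/179]
P' = [651/716 84/179; 84/179 78/179]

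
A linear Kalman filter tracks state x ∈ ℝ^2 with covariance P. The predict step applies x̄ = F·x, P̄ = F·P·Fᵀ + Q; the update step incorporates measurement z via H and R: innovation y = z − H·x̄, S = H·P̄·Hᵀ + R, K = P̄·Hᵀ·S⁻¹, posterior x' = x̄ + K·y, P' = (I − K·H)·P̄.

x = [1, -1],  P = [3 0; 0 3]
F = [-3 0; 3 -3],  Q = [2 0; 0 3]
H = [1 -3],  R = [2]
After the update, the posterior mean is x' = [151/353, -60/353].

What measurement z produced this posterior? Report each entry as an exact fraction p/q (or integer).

z = [1]

x̄ = F·x = [-3, 6]
P̄ = F·P·Fᵀ + Q = [29 -27; -27 57]
S = H·P̄·Hᵀ + R = [706]
K = P̄·Hᵀ·S⁻¹ = [55/353; -99/353]
x' − x̄ = [1210/353, -2178/353] = K·y
y = (KᵀK)⁻¹·Kᵀ·(x' − x̄) = [22]
z = y + H·x̄ = [22] + [-21] = [1]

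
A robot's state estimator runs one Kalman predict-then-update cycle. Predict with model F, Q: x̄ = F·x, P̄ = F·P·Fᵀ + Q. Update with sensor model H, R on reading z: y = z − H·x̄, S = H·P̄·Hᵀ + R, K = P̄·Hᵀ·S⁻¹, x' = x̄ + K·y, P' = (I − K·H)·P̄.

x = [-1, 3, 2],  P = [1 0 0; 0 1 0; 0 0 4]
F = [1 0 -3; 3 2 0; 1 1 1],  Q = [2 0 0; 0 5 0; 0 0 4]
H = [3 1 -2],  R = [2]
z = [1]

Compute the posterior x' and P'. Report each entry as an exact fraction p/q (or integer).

x̄ = F·x = [-7, 3, 4]
P̄ = F·P·Fᵀ + Q = [39 3 -11; 3 18 5; -11 5 10]
y = z − H·x̄ = [27]
S = H·P̄·Hᵀ + R = [541]
K = P̄·Hᵀ·S⁻¹ = [142/541; 17/541; -48/541]
x' = x̄ + K·y = [47/541, 2082/541, 868/541]
P' = (I − K·H)·P̄ = [935/541 -791/541 865/541; -791/541 9449/541 3521/541; 865/541 3521/541 3106/541]

x' = [47/541, 2082/541, 868/541]
P' = [935/541 -791/541 865/541; -791/541 9449/541 3521/541; 865/541 3521/541 3106/541]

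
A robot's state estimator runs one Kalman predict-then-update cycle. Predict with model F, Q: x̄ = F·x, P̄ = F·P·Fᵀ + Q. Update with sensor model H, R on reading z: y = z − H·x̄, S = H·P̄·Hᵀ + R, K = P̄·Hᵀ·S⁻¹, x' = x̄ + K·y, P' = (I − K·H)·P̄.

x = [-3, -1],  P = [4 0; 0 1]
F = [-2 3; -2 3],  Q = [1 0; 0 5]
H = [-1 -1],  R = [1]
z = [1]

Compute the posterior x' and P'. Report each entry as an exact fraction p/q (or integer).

x̄ = F·x = [3, 3]
P̄ = F·P·Fᵀ + Q = [26 25; 25 30]
y = z − H·x̄ = [7]
S = H·P̄·Hᵀ + R = [107]
K = P̄·Hᵀ·S⁻¹ = [-51/107; -55/107]
x' = x̄ + K·y = [-36/107, -64/107]
P' = (I − K·H)·P̄ = [181/107 -130/107; -130/107 185/107]

x' = [-36/107, -64/107]
P' = [181/107 -130/107; -130/107 185/107]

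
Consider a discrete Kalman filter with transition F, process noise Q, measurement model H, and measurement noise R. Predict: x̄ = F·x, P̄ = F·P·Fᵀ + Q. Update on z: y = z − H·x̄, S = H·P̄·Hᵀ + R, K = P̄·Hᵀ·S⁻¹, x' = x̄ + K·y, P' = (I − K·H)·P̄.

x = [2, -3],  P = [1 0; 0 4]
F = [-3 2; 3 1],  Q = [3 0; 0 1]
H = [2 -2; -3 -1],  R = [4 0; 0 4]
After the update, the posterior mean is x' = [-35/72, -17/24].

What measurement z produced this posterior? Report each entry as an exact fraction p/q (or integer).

x̄ = F·x = [-12, 3]
P̄ = F·P·Fᵀ + Q = [28 -1; -1 14]
S = H·P̄·Hᵀ + R = [180 -144; -144 264]
K = P̄·Hᵀ·S⁻¹ = [35/279 -61/248; -11/31 -175/744]
x' − x̄ = [829/72, -89/24] = K·y
y = (KᵀK)⁻¹·Kᵀ·(x' − x̄) = [31, -31]
z = y + H·x̄ = [31, -31] + [-30, 33] = [1, 2]

z = [1, 2]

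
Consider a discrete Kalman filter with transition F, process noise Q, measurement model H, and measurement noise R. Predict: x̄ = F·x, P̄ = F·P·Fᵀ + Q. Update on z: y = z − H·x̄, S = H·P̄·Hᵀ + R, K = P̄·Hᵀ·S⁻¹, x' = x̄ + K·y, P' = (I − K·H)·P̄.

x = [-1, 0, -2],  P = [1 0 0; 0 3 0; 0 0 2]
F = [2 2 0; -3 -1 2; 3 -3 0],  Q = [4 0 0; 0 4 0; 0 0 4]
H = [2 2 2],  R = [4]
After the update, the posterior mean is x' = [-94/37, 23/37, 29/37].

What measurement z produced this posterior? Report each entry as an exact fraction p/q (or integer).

x̄ = F·x = [-2, -1, -3]
P̄ = F·P·Fᵀ + Q = [20 -12 -12; -12 24 0; -12 0 40]
S = H·P̄·Hᵀ + R = [148]
K = P̄·Hᵀ·S⁻¹ = [-2/37; 6/37; 14/37]
x' − x̄ = [-20/37, 60/37, 140/37] = K·y
y = (KᵀK)⁻¹·Kᵀ·(x' − x̄) = [10]
z = y + H·x̄ = [10] + [-12] = [-2]

z = [-2]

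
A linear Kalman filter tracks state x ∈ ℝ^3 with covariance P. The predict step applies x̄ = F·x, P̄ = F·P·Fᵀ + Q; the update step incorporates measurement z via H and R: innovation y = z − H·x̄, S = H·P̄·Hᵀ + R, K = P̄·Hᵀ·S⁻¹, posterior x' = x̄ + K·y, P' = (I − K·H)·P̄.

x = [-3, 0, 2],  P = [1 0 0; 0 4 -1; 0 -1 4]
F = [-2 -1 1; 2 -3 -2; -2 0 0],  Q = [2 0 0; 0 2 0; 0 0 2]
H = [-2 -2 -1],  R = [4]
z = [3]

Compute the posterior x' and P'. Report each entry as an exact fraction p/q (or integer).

x' = [51/7, -1555/133, 783/133]
P' = [74/7 -83/7 22/7; -83/7 2068/133 -802/133; 22/7 -802/133 780/133]

x̄ = F·x = [8, -10, 6]
P̄ = F·P·Fᵀ + Q = [16 1 4; 1 46 -4; 4 -4 6]
y = z − H·x̄ = [5]
S = H·P̄·Hᵀ + R = [266]
K = P̄·Hᵀ·S⁻¹ = [-1/7; -45/133; -3/133]
x' = x̄ + K·y = [51/7, -1555/133, 783/133]
P' = (I − K·H)·P̄ = [74/7 -83/7 22/7; -83/7 2068/133 -802/133; 22/7 -802/133 780/133]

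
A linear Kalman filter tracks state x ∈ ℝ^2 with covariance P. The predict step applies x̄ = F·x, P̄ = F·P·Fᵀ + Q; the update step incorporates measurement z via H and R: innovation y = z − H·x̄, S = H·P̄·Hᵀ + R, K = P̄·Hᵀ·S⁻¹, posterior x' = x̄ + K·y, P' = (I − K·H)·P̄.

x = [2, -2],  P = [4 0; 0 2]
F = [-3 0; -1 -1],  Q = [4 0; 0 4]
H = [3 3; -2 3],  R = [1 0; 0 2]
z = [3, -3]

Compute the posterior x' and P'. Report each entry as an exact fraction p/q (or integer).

x' = [5641/4920, -491/3280]
P' = [437/3690 -127/2460; -127/2460 157/1640]

x̄ = F·x = [-6, 0]
P̄ = F·P·Fᵀ + Q = [40 12; 12 10]
y = z − H·x̄ = [21, -15]
S = H·P̄·Hᵀ + R = [667 -114; -114 108]
K = P̄·Hᵀ·S⁻¹ = [493/2460 -2891/14760; 217/1640 1921/9840]
x' = x̄ + K·y = [5641/4920, -491/3280]
P' = (I − K·H)·P̄ = [437/3690 -127/2460; -127/2460 157/1640]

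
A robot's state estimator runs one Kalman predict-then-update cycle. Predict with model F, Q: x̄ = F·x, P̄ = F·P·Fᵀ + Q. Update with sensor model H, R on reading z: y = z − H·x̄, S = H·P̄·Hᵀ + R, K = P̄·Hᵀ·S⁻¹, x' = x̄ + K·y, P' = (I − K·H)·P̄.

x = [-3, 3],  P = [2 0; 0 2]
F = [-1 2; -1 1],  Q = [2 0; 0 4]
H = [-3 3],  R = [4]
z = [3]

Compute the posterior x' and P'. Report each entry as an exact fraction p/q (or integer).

x' = [117/19, 132/19]
P' = [147/19 141/19; 141/19 143/19]

x̄ = F·x = [9, 6]
P̄ = F·P·Fᵀ + Q = [12 6; 6 8]
y = z − H·x̄ = [12]
S = H·P̄·Hᵀ + R = [76]
K = P̄·Hᵀ·S⁻¹ = [-9/38; 3/38]
x' = x̄ + K·y = [117/19, 132/19]
P' = (I − K·H)·P̄ = [147/19 141/19; 141/19 143/19]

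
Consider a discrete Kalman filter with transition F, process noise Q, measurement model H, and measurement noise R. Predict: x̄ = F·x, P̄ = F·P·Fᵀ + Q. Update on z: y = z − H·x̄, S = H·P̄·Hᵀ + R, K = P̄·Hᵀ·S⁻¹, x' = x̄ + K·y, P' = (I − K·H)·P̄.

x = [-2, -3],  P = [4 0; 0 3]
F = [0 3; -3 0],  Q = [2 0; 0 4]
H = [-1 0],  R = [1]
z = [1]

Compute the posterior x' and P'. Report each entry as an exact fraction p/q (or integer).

x' = [-19/15, 6]
P' = [29/30 0; 0 40]

x̄ = F·x = [-9, 6]
P̄ = F·P·Fᵀ + Q = [29 0; 0 40]
y = z − H·x̄ = [-8]
S = H·P̄·Hᵀ + R = [30]
K = P̄·Hᵀ·S⁻¹ = [-29/30; 0]
x' = x̄ + K·y = [-19/15, 6]
P' = (I − K·H)·P̄ = [29/30 0; 0 40]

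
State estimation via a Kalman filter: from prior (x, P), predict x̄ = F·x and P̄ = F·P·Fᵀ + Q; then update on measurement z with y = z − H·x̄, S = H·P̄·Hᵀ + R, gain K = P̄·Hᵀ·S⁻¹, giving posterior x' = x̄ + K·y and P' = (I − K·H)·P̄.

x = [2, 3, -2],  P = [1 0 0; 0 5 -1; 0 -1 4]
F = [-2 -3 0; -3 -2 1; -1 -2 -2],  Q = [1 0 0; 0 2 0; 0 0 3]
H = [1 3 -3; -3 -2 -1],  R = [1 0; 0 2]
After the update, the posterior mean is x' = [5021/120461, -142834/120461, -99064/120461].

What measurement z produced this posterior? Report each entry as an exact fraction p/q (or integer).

z = [-1, 3]

x̄ = F·x = [-13, -14, -4]
P̄ = F·P·Fᵀ + Q = [50 39 26; 39 39 13; 26 13 32]
S = H·P̄·Hᵀ + R = [534 -470; -470 1316]
K = P̄·Hᵀ·S⁻¹ = [-12/2563 -46903/240922; 299/2563 -28041/240922; -557/2563 -43597/240922]
x' − x̄ = [1571014/120461, 1543620/120461, 382780/120461] = K·y
y = (KᵀK)⁻¹·Kᵀ·(x' − x̄) = [42, -68]
z = y + H·x̄ = [42, -68] + [-43, 71] = [-1, 3]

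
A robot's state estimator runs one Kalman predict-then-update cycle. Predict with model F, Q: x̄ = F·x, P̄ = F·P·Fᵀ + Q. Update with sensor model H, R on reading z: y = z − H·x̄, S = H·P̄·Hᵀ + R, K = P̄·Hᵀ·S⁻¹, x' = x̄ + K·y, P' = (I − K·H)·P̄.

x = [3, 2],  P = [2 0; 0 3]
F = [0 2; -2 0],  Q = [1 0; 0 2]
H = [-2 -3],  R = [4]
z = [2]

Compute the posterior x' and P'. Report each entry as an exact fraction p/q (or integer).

x' = [396/73, -318/73]
P' = [611/73 -390/73; -390/73 280/73]

x̄ = F·x = [4, -6]
P̄ = F·P·Fᵀ + Q = [13 0; 0 10]
y = z − H·x̄ = [-8]
S = H·P̄·Hᵀ + R = [146]
K = P̄·Hᵀ·S⁻¹ = [-13/73; -15/73]
x' = x̄ + K·y = [396/73, -318/73]
P' = (I − K·H)·P̄ = [611/73 -390/73; -390/73 280/73]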